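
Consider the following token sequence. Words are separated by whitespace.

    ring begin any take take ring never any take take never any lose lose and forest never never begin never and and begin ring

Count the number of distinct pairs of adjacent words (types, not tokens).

20

24 tokens → 23 bigram windows in total.
Repeated bigrams (each contributes count−1 duplicates):
  any take: 2
  never any: 2
  take take: 2
3 duplicate windows → 23 − 3 = 20 distinct.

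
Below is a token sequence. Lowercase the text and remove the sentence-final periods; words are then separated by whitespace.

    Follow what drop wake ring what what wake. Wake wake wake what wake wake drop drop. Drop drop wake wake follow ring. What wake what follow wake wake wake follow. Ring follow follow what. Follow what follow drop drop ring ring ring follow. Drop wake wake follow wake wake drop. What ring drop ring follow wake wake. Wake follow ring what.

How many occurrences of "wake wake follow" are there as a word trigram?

4

Scanning the 59 overlapping trigram windows for "wake wake follow":
  position 19–21: wake wake follow
  position 28–30: wake wake follow
  position 45–47: wake wake follow
  position 57–59: wake wake follow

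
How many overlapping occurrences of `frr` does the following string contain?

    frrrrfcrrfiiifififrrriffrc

Sliding a length-3 window over the 26 characters (24 positions):
  position 1–3: frr
  position 18–20: frr

2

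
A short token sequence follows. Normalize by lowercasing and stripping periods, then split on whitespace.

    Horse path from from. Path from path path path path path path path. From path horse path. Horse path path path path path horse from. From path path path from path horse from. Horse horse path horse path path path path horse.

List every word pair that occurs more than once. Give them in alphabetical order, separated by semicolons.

from from; from path; horse from; horse path; path from; path horse; path path

Bigram counts meeting the condition (more than once):
  from from: 2
  from path: 5
  horse from: 2
  horse path: 5
  path from: 4
  path horse: 6
  path path: 15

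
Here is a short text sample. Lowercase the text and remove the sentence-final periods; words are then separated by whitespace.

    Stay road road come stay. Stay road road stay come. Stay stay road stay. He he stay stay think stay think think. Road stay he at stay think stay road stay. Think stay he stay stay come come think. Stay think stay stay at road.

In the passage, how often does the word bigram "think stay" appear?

5

Scanning the 44 overlapping bigram windows for "think stay":
  position 19–20: think stay
  position 28–29: think stay
  position 32–33: think stay
  position 39–40: think stay
  position 41–42: think stay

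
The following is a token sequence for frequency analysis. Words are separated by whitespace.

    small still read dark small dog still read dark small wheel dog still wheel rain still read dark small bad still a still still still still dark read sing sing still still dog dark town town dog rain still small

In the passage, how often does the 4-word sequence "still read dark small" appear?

Scanning the 37 overlapping 4-gram windows for "still read dark small":
  position 2–5: still read dark small
  position 7–10: still read dark small
  position 16–19: still read dark small

3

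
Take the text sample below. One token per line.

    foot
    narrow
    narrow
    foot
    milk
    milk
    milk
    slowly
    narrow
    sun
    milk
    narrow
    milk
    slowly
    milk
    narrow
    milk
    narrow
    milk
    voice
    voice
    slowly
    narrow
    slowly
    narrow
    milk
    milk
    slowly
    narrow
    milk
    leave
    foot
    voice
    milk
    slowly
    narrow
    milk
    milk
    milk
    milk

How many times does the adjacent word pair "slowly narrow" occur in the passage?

5

Scanning the 39 overlapping bigram windows for "slowly narrow":
  position 8–9: slowly narrow
  position 22–23: slowly narrow
  position 24–25: slowly narrow
  position 28–29: slowly narrow
  position 35–36: slowly narrow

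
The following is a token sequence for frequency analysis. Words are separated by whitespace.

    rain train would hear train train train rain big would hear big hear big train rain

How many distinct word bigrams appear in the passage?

16 tokens → 15 bigram windows in total.
Repeated bigrams (each contributes count−1 duplicates):
  hear big: 2
  train rain: 2
  train train: 2
  would hear: 2
4 duplicate windows → 15 − 4 = 11 distinct.

11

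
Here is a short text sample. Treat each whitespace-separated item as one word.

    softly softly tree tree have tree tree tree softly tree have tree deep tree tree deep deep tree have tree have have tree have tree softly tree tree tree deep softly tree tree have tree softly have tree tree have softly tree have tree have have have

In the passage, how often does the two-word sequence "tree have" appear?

Scanning the 46 overlapping bigram windows for "tree have":
  position 4–5: tree have
  position 10–11: tree have
  position 18–19: tree have
  position 20–21: tree have
  position 23–24: tree have
  position 33–34: tree have
  position 39–40: tree have
  position 42–43: tree have
  position 44–45: tree have

9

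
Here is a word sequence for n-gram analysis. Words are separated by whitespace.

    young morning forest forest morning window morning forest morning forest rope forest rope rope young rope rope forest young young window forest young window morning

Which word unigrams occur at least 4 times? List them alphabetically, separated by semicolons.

Unigram counts meeting the condition (at least 4 times):
  forest: 7
  morning: 5
  rope: 5
  young: 5

forest; morning; rope; young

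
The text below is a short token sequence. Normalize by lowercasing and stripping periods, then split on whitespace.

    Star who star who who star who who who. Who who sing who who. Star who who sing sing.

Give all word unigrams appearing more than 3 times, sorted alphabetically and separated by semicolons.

Unigram counts meeting the condition (more than 3 times):
  star: 4
  who: 12

star; who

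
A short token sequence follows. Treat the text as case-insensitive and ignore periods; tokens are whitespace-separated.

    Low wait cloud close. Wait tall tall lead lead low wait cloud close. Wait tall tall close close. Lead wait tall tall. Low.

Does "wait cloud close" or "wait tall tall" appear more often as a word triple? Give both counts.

"wait cloud close": 2 occurrences
"wait tall tall": 3 occurrences

"wait tall tall" (3 vs 2)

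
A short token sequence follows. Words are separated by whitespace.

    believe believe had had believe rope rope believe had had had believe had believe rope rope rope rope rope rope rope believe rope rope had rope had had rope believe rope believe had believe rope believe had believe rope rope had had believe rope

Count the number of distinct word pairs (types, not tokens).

44 tokens → 43 bigram windows in total.
Repeated bigrams (each contributes count−1 duplicates):
  rope rope: 9
  believe rope: 7
  had believe: 6
  believe had: 5
  had had: 5
  rope believe: 5
  rope had: 3
  had rope: 2
34 duplicate windows → 43 − 34 = 9 distinct.

9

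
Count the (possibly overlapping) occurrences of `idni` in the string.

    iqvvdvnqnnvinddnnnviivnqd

Sliding a length-4 window over the 25 characters (22 positions):
  (no match at any position)

0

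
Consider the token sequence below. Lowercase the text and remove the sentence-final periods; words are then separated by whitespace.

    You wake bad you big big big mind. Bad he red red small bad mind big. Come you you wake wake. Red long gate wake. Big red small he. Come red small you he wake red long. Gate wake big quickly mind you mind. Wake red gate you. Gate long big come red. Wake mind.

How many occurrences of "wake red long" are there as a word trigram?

Scanning the 53 overlapping trigram windows for "wake red long":
  position 21–23: wake red long
  position 35–37: wake red long

2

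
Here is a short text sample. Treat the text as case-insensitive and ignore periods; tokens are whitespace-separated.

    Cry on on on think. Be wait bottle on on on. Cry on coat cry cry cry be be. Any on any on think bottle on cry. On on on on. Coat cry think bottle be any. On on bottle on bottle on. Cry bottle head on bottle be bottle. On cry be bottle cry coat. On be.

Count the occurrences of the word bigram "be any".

2

Scanning the 57 overlapping bigram windows for "be any":
  position 19–20: be any
  position 36–37: be any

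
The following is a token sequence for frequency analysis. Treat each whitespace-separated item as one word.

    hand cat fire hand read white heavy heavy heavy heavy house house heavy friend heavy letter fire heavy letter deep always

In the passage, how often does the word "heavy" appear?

Scanning the 21 tokens for "heavy":
  position 7: heavy
  position 8: heavy
  position 9: heavy
  position 10: heavy
  position 13: heavy
  position 15: heavy
  position 18: heavy

7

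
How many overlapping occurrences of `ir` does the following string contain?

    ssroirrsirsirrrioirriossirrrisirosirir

8

Sliding a length-2 window over the 38 characters (37 positions):
  position 5–6: ir
  position 9–10: ir
  position 12–13: ir
  position 18–19: ir
  position 25–26: ir
  position 31–32: ir
  position 35–36: ir
  position 37–38: ir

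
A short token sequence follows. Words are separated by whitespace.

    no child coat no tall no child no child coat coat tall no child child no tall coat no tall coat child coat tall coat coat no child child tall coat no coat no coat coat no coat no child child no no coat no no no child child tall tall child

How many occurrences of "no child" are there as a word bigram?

7

Scanning the 51 overlapping bigram windows for "no child":
  position 1–2: no child
  position 6–7: no child
  position 8–9: no child
  position 13–14: no child
  position 27–28: no child
  position 39–40: no child
  position 47–48: no child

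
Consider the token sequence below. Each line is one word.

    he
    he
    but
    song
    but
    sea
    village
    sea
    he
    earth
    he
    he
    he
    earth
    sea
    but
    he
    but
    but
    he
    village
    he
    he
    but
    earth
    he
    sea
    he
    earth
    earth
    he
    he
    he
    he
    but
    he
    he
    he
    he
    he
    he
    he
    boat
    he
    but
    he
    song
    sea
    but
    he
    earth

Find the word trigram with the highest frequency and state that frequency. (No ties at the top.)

"he he he", 8 times

Trigram frequencies (highest first):
  he he he: 8
  he he but: 3
  sea he earth: 2
  earth he he: 2
  sea but he: 2
  he but he: 2
  … (30 more, each ≤ 1)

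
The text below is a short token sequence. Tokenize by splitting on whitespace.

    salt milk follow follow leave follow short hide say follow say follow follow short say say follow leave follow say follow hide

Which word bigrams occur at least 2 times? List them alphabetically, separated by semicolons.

Bigram counts meeting the condition (at least 2 times):
  follow follow: 2
  follow leave: 2
  follow say: 2
  follow short: 2
  leave follow: 2
  say follow: 4

follow follow; follow leave; follow say; follow short; leave follow; say follow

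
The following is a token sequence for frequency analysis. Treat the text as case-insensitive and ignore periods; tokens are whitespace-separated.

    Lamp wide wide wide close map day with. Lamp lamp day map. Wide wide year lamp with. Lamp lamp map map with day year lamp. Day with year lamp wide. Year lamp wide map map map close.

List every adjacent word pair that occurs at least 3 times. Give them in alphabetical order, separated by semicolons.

Bigram counts meeting the condition (at least 3 times):
  lamp wide: 3
  map map: 3
  wide wide: 3
  year lamp: 4

lamp wide; map map; wide wide; year lamp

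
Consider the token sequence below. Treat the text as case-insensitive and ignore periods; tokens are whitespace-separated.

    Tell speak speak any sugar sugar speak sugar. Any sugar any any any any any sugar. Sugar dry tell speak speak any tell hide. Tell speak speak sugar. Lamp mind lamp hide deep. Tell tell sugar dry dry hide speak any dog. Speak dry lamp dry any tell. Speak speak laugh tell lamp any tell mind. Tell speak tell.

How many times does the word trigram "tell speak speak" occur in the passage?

4

Scanning the 57 overlapping trigram windows for "tell speak speak":
  position 1–3: tell speak speak
  position 19–21: tell speak speak
  position 25–27: tell speak speak
  position 48–50: tell speak speak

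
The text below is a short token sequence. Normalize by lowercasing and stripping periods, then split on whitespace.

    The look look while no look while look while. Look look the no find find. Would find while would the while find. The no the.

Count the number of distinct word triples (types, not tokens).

22

25 tokens → 23 trigram windows in total.
Repeated trigrams (each contributes count−1 duplicates):
  look while look: 2
1 duplicate windows → 23 − 1 = 22 distinct.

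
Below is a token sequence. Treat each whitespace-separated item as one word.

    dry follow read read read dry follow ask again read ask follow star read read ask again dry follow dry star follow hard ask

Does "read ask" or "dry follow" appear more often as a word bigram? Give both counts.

"read ask": 2 occurrences
"dry follow": 3 occurrences

"dry follow" (3 vs 2)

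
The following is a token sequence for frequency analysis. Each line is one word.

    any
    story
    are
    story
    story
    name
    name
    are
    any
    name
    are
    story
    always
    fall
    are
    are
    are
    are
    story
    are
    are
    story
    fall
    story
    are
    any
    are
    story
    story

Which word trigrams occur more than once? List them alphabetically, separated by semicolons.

are are are; are are story; are story story

Trigram counts meeting the condition (more than once):
  are are are: 2
  are are story: 2
  are story story: 2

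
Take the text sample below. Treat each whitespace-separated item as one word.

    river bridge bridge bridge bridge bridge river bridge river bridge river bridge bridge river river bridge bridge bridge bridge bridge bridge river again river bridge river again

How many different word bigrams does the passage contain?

27 tokens → 26 bigram windows in total.
Repeated bigrams (each contributes count−1 duplicates):
  bridge bridge: 10
  bridge river: 6
  river bridge: 6
  river again: 2
20 duplicate windows → 26 − 20 = 6 distinct.

6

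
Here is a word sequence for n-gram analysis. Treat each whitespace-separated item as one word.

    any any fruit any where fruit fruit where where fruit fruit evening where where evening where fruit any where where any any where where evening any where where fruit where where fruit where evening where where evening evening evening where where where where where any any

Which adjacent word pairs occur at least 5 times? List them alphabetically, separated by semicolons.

Bigram counts meeting the condition (at least 5 times):
  where fruit: 5
  where where: 11

where fruit; where where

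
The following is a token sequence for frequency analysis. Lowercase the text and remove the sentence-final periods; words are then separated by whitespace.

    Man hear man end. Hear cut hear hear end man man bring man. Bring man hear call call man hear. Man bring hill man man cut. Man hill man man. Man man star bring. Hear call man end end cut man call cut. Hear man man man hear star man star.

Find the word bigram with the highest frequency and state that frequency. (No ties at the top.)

"man man", 7 times

Bigram frequencies (highest first):
  man man: 7
  man hear: 4
  hear man: 3
  man bring: 3
  man end: 2
  cut hear: 2
  … (23 more, each ≤ 2)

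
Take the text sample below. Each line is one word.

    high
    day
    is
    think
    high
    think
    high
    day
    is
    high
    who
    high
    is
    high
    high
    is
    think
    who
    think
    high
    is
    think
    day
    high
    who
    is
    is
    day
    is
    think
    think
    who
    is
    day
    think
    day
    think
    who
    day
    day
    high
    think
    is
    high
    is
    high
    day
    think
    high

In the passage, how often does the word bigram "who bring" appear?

Scanning the 48 overlapping bigram windows for "who bring":
  (none found)

0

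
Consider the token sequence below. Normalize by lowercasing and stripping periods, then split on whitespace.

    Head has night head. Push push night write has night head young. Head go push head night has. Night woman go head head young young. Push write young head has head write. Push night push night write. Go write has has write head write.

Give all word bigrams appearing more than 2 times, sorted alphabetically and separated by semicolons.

Bigram counts meeting the condition (more than 2 times):
  has night: 3
  push night: 3

has night; push night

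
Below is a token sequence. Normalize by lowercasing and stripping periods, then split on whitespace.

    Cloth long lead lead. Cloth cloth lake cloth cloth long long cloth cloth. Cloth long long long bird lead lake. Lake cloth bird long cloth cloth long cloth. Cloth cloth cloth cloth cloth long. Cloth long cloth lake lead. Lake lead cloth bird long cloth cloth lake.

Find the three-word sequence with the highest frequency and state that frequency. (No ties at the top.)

"cloth cloth cloth", 5 times

Trigram frequencies (highest first):
  cloth cloth cloth: 5
  cloth cloth long: 4
  long cloth cloth: 4
  cloth long cloth: 3
  cloth cloth lake: 2
  cloth long long: 2
  … (23 more, each ≤ 2)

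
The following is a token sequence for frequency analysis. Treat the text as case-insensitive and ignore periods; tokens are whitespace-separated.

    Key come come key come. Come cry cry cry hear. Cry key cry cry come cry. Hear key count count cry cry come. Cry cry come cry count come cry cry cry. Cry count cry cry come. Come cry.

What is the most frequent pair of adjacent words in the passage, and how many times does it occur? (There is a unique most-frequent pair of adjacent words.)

Bigram frequencies (highest first):
  cry cry: 9
  come cry: 6
  cry come: 4
  come come: 3
  key come: 2
  cry hear: 2
  … (10 more, each ≤ 2)

"cry cry", 9 times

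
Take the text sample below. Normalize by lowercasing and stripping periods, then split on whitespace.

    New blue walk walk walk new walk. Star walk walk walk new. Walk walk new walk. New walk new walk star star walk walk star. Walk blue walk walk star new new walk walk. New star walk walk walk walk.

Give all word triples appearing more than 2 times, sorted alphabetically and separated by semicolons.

Trigram counts meeting the condition (more than 2 times):
  star walk walk: 3
  walk new walk: 5
  walk walk new: 4
  walk walk walk: 4

star walk walk; walk new walk; walk walk new; walk walk walk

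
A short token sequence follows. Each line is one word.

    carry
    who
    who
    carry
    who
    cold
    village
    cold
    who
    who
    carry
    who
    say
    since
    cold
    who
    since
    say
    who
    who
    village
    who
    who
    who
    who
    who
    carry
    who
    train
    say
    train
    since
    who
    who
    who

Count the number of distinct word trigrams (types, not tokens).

35 tokens → 33 trigram windows in total.
Repeated trigrams (each contributes count−1 duplicates):
  who who who: 4
  who carry who: 3
  who who carry: 3
7 duplicate windows → 33 − 7 = 26 distinct.

26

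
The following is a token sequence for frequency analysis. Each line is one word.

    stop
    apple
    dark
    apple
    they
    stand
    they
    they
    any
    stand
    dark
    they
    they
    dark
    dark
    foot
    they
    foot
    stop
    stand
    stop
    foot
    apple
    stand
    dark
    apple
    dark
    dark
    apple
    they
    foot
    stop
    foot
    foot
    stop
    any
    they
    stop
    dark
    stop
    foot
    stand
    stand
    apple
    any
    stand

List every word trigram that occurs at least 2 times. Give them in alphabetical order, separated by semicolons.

dark apple they; they foot stop

Trigram counts meeting the condition (at least 2 times):
  dark apple they: 2
  they foot stop: 2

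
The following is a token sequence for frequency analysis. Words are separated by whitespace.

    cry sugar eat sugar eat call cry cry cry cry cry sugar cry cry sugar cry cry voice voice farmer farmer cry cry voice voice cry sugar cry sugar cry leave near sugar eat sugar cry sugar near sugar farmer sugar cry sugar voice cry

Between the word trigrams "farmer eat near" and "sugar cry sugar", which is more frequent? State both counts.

"sugar cry sugar" (3 vs 0)

"farmer eat near": 0 occurrences
"sugar cry sugar": 3 occurrences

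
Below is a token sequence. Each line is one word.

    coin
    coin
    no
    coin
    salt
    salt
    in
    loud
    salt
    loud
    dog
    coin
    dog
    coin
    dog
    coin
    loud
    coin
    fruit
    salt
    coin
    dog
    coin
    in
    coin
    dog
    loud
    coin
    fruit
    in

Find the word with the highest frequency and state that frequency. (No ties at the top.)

"coin", 11 times

Unigram frequencies (highest first):
  coin: 11
  dog: 5
  salt: 4
  loud: 4
  in: 3
  fruit: 2
  … (1 more, each ≤ 1)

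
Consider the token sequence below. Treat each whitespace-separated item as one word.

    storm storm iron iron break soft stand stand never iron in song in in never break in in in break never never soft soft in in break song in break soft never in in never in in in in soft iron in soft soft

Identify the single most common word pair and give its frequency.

Bigram frequencies (highest first):
  in in: 8
  in break: 3
  break soft: 2
  iron in: 2
  song in: 2
  in never: 2
  … (21 more, each ≤ 2)

"in in", 8 times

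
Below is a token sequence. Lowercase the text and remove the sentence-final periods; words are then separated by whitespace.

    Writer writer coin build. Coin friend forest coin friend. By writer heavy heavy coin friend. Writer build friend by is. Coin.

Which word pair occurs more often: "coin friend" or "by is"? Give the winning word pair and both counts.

"coin friend": 3 occurrences
"by is": 1 occurrence

"coin friend" (3 vs 1)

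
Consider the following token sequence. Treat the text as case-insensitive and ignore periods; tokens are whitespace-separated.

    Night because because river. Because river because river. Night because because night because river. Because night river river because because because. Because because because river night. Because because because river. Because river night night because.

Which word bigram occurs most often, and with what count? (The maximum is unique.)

"because because", 9 times

Bigram frequencies (highest first):
  because because: 9
  because river: 7
  night because: 5
  river because: 5
  river night: 3
  because night: 2
  … (3 more, each ≤ 1)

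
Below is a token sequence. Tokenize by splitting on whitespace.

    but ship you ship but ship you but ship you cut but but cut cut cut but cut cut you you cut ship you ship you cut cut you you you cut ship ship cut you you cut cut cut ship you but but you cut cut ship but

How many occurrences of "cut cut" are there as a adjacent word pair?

7

Scanning the 48 overlapping bigram windows for "cut cut":
  position 14–15: cut cut
  position 15–16: cut cut
  position 18–19: cut cut
  position 27–28: cut cut
  position 38–39: cut cut
  position 39–40: cut cut
  position 46–47: cut cut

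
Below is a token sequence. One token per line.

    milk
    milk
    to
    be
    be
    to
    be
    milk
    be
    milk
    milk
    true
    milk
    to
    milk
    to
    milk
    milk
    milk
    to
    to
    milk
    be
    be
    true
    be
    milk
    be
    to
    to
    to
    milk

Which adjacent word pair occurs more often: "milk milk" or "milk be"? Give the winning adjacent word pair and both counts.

"milk milk" (4 vs 3)

"milk milk": 4 occurrences
"milk be": 3 occurrences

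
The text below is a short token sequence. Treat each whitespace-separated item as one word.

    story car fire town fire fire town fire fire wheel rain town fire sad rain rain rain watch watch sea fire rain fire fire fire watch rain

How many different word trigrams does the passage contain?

23

27 tokens → 25 trigram windows in total.
Repeated trigrams (each contributes count−1 duplicates):
  fire town fire: 2
  town fire fire: 2
2 duplicate windows → 25 − 2 = 23 distinct.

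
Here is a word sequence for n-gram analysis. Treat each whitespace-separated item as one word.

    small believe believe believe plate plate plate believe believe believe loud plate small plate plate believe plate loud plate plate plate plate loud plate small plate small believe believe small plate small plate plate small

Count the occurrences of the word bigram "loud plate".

Scanning the 34 overlapping bigram windows for "loud plate":
  position 11–12: loud plate
  position 18–19: loud plate
  position 23–24: loud plate

3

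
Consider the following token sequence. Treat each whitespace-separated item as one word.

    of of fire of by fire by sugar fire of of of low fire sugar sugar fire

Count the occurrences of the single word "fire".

Scanning the 17 tokens for "fire":
  position 3: fire
  position 6: fire
  position 9: fire
  position 14: fire
  position 17: fire

5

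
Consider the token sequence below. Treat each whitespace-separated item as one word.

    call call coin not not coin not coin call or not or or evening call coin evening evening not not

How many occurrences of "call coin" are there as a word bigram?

Scanning the 19 overlapping bigram windows for "call coin":
  position 2–3: call coin
  position 15–16: call coin

2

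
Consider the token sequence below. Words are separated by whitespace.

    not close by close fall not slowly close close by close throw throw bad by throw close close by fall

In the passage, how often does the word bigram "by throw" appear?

1

Scanning the 19 overlapping bigram windows for "by throw":
  position 15–16: by throw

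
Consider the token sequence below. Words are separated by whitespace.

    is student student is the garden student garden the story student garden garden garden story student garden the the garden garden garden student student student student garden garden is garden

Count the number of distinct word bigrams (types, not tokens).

15

30 tokens → 29 bigram windows in total.
Repeated bigrams (each contributes count−1 duplicates):
  garden garden: 5
  student garden: 4
  student student: 4
  garden student: 2
  garden the: 2
  story student: 2
  the garden: 2
14 duplicate windows → 29 − 14 = 15 distinct.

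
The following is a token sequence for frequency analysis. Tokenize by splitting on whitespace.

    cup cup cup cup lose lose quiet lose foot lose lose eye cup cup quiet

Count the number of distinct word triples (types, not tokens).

15 tokens → 13 trigram windows in total.
Repeated trigrams (each contributes count−1 duplicates):
  cup cup cup: 2
1 duplicate windows → 13 − 1 = 12 distinct.

12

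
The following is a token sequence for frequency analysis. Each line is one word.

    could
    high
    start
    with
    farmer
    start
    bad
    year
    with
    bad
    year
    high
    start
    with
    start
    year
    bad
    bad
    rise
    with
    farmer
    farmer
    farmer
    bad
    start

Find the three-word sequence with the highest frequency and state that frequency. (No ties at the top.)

"high start with", 2 times

Trigram frequencies (highest first):
  high start with: 2
  could high start: 1
  start with farmer: 1
  with farmer start: 1
  farmer start bad: 1
  start bad year: 1
  … (16 more, each ≤ 1)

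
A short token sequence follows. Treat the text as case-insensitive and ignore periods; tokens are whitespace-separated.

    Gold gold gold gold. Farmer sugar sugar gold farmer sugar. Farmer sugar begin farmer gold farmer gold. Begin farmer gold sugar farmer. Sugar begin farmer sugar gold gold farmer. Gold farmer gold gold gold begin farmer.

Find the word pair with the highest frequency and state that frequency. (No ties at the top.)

"gold gold", 6 times

Bigram frequencies (highest first):
  gold gold: 6
  gold farmer: 5
  farmer sugar: 5
  farmer gold: 5
  begin farmer: 4
  sugar gold: 2
  … (5 more, each ≤ 2)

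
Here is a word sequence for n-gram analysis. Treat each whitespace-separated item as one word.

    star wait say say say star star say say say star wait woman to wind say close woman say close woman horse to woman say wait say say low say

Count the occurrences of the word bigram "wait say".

2

Scanning the 29 overlapping bigram windows for "wait say":
  position 2–3: wait say
  position 26–27: wait say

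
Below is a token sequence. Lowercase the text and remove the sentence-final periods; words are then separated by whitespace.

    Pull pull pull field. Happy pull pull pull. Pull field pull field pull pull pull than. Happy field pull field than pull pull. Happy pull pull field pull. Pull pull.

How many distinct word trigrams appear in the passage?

30 tokens → 28 trigram windows in total.
Repeated trigrams (each contributes count−1 duplicates):
  pull pull pull: 5
  pull field pull: 3
  pull pull field: 3
  field pull field: 2
  field pull pull: 2
  happy pull pull: 2
11 duplicate windows → 28 − 11 = 17 distinct.

17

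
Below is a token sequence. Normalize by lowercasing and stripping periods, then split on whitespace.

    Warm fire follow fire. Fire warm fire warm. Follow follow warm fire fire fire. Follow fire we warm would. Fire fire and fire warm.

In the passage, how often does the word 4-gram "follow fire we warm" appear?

Scanning the 21 overlapping 4-gram windows for "follow fire we warm":
  position 15–18: follow fire we warm

1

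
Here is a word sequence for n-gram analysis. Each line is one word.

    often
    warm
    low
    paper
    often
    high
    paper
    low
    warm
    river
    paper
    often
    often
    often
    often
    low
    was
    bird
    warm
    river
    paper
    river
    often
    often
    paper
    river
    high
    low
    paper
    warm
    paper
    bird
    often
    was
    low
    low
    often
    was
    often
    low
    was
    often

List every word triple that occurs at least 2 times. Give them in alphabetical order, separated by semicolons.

Trigram counts meeting the condition (at least 2 times):
  often low was: 2
  often often often: 2
  warm river paper: 2

often low was; often often often; warm river paper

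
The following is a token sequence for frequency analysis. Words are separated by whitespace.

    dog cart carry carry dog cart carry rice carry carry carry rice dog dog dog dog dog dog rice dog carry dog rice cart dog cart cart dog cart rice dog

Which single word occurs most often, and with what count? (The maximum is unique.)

Unigram frequencies (highest first):
  dog: 13
  carry: 7
  cart: 6
  rice: 5

"dog", 13 times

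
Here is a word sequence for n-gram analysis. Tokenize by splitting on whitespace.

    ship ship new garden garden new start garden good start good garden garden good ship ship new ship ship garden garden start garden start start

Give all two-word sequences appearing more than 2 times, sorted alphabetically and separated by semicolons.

garden garden; ship ship

Bigram counts meeting the condition (more than 2 times):
  garden garden: 3
  ship ship: 3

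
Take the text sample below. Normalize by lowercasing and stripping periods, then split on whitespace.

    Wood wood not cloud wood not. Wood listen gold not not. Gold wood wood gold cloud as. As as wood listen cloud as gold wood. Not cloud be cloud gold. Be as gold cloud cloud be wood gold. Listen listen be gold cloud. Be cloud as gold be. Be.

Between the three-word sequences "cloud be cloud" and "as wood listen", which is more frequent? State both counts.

"cloud be cloud" (2 vs 1)

"cloud be cloud": 2 occurrences
"as wood listen": 1 occurrence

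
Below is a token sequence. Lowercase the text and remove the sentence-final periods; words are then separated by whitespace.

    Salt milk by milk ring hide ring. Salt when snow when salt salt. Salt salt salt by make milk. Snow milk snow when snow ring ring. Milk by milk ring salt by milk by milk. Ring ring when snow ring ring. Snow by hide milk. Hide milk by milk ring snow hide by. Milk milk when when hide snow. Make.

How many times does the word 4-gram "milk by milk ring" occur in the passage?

4

Scanning the 57 overlapping 4-gram windows for "milk by milk ring":
  position 2–5: milk by milk ring
  position 27–30: milk by milk ring
  position 33–36: milk by milk ring
  position 47–50: milk by milk ring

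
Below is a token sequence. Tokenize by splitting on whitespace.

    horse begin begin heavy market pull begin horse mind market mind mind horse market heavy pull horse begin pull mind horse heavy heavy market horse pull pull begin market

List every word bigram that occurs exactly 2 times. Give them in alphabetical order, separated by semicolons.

Bigram counts meeting the condition (exactly 2 times):
  heavy market: 2
  horse begin: 2
  mind horse: 2
  pull begin: 2

heavy market; horse begin; mind horse; pull begin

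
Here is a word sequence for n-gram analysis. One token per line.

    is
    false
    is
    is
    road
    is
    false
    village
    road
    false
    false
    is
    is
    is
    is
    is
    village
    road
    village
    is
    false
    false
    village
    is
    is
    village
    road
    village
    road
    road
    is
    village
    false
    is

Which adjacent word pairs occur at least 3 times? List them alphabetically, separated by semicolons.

Bigram counts meeting the condition (at least 3 times):
  false is: 3
  is false: 3
  is is: 6
  is village: 3
  village road: 4

false is; is false; is is; is village; village road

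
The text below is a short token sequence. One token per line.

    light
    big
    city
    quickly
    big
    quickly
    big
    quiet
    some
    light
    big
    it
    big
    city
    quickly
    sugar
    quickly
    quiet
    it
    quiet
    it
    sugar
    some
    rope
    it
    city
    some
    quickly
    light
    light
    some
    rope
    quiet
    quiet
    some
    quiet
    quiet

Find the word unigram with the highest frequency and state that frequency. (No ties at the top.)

"quiet", 7 times

Unigram frequencies (highest first):
  quiet: 7
  big: 5
  quickly: 5
  some: 5
  light: 4
  it: 4
  … (3 more, each ≤ 3)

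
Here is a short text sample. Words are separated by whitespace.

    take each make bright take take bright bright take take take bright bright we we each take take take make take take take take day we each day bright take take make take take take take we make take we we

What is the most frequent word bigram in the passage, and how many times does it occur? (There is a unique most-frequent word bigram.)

Bigram frequencies (highest first):
  take take: 12
  bright take: 3
  make take: 3
  take bright: 2
  bright bright: 2
  we we: 2
  … (13 more, each ≤ 2)

"take take", 12 times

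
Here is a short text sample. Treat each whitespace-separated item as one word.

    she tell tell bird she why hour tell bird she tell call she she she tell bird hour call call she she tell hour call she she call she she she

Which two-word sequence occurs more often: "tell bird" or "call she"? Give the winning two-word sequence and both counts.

"call she" (4 vs 3)

"tell bird": 3 occurrences
"call she": 4 occurrences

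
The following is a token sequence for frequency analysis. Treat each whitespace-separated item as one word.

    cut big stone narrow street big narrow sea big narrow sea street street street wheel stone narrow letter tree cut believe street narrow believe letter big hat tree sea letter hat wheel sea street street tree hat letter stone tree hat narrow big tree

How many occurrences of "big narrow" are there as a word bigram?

Scanning the 43 overlapping bigram windows for "big narrow":
  position 6–7: big narrow
  position 9–10: big narrow

2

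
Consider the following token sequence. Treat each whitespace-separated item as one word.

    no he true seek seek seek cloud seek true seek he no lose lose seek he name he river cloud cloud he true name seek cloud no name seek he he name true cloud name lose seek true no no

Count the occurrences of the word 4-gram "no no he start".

0

Scanning the 37 overlapping 4-gram windows for "no no he start":
  (none found)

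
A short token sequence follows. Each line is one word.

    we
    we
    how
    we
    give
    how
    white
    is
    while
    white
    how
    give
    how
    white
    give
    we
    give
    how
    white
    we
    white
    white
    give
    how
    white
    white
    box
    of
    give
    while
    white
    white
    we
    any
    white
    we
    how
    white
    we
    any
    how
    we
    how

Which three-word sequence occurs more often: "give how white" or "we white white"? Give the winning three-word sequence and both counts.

"give how white" (4 vs 1)

"give how white": 4 occurrences
"we white white": 1 occurrence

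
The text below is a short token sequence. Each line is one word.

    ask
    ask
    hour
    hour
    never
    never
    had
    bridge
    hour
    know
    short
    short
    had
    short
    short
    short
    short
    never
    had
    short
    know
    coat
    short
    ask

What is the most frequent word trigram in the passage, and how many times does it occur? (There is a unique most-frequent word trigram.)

"short short short", 2 times

Trigram frequencies (highest first):
  short short short: 2
  ask ask hour: 1
  ask hour hour: 1
  hour hour never: 1
  hour never never: 1
  never never had: 1
  … (15 more, each ≤ 1)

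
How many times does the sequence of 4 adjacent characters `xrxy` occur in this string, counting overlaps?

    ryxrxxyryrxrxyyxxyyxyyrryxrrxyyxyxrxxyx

1

Sliding a length-4 window over the 39 characters (36 positions):
  position 11–14: xrxy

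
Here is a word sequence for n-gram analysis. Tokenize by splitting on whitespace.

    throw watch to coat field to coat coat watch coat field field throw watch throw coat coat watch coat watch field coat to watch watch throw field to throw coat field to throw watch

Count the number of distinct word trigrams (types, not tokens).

34 tokens → 32 trigram windows in total.
Repeated trigrams (each contributes count−1 duplicates):
  coat coat watch: 2
  coat field to: 2
  coat watch coat: 2
  field to throw: 2
4 duplicate windows → 32 − 4 = 28 distinct.

28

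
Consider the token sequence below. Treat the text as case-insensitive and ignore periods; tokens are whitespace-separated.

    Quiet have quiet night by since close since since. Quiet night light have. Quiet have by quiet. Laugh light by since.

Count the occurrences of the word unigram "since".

Scanning the 21 tokens for "since":
  position 6: since
  position 8: since
  position 9: since
  position 21: since

4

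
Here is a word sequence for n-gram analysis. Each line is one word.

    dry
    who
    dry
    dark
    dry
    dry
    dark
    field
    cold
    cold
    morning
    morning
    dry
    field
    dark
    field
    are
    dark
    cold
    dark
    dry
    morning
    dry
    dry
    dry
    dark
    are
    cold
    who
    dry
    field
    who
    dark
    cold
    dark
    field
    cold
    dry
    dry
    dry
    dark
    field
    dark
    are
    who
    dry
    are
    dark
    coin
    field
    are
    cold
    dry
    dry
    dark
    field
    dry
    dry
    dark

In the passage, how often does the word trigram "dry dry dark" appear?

Scanning the 57 overlapping trigram windows for "dry dry dark":
  position 5–7: dry dry dark
  position 24–26: dry dry dark
  position 39–41: dry dry dark
  position 53–55: dry dry dark
  position 57–59: dry dry dark

5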